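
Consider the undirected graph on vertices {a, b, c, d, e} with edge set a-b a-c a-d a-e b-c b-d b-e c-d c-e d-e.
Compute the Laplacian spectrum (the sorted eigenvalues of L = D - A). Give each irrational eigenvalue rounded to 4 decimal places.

Each diagonal entry of L is the vertex degree and each off-diagonal entry is -1 where an edge is present, 0 otherwise; in the order [a, b, c, d, e] the diagonal is [4, 4, 4, 4, 4]. The multiplicity of 0 as a Laplacian eigenvalue equals the number of connected components. There is one zero in the spectrum, matching the 1 component. The eigenvalues sum to 20, which equals trace(L) = 2|E|.

[0, 5, 5, 5, 5]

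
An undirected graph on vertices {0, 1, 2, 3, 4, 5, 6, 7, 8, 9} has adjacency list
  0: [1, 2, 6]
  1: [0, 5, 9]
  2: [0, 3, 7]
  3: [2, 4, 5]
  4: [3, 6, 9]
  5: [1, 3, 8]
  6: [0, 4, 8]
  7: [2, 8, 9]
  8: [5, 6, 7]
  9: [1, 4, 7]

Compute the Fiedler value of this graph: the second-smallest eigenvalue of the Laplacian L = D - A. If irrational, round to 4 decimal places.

2

With the vertex order [0, 1, 2, 3, 4, 5, 6, 7, 8, 9], the degrees are [3, 3, 3, 3, 3, 3, 3, 3, 3, 3], giving D = diag(3, 3, 3, 3, 3, 3, 3, 3, 3, 3) and L = D - A. The smallest Laplacian eigenvalue is always 0. The next one, lambda_2 = 2, measures how hard the graph is to disconnect: larger values mean better connectivity. There is one zero in the spectrum, matching the 1 component.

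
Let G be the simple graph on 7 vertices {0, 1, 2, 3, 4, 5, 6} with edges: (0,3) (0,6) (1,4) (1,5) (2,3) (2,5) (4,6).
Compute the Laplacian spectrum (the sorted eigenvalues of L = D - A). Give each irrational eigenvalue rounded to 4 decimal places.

[0, 0.7530, 0.7530, 2.4450, 2.4450, 3.8019, 3.8019]

Each diagonal entry of L is the vertex degree and each off-diagonal entry is -1 where an edge is present, 0 otherwise; in the order [0, 1, 2, 3, 4, 5, 6] the diagonal is [2, 2, 2, 2, 2, 2, 2]. The multiplicity of 0 as a Laplacian eigenvalue equals the number of connected components. The single zero eigenvalue shows the graph is connected. The eigenvalues sum to 14, which equals trace(L) = 2|E|.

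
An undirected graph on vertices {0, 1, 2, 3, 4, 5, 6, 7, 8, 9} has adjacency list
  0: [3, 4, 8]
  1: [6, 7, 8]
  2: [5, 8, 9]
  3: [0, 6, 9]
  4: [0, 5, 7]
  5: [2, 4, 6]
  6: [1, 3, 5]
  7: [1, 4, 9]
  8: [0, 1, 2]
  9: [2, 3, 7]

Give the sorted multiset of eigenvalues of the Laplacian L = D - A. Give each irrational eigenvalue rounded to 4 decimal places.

Reading degrees in the order [0, 1, 2, 3, 4, 5, 6, 7, 8, 9] gives [3, 3, 3, 3, 3, 3, 3, 3, 3, 3]; set D = diag(3, 3, 3, 3, 3, 3, 3, 3, 3, 3) and form L = D - A. Diagonalising L (or applying a numerical eigensolver to the 10x10 matrix) gives the spectrum above. The single zero eigenvalue shows the graph is connected. By the matrix-tree theorem the graph has (1/10) * product of the nonzero eigenvalues = 2000 spanning trees.

[0, 2, 2, 2, 2, 2, 5, 5, 5, 5]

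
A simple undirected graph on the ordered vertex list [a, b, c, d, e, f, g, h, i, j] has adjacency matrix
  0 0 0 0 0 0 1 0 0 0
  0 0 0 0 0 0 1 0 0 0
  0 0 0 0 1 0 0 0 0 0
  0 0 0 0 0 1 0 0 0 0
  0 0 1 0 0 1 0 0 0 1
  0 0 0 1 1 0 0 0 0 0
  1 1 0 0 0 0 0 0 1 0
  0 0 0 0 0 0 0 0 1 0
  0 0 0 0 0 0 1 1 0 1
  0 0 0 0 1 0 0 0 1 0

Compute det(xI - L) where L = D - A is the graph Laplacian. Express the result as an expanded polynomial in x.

Reading degrees in the order [a, b, c, d, e, f, g, h, i, j] gives [1, 1, 1, 1, 3, 2, 3, 1, 3, 2]; set D = diag(1, 1, 1, 1, 3, 2, 3, 1, 3, 2) and form L = D - A. L has integer entries, so p(x) = det(xI - L) has integer coefficients. Expanding the determinant yields x^10 - 18x^9 + 133x^8 - 524x^7 + 1200x^6 - 1638x^5 + 1317x^4 - 592x^3 + 131x^2 - 10x. The constant term is 0 because L is singular (the all-ones vector lies in its kernel).

x^10 - 18x^9 + 133x^8 - 524x^7 + 1200x^6 - 1638x^5 + 1317x^4 - 592x^3 + 131x^2 - 10x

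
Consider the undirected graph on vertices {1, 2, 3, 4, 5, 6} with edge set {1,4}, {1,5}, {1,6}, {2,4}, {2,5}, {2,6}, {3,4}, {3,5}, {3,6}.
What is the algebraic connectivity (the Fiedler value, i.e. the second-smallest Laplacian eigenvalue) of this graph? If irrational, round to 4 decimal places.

3

Each diagonal entry of L is the vertex degree and each off-diagonal entry is -1 where an edge is present, 0 otherwise; in the order [1, 2, 3, 4, 5, 6] the diagonal is [3, 3, 3, 3, 3, 3]. The smallest Laplacian eigenvalue is always 0. The next one, lambda_2 = 3, measures how hard the graph is to disconnect: larger values mean better connectivity. There is one zero in the spectrum, matching the 1 component.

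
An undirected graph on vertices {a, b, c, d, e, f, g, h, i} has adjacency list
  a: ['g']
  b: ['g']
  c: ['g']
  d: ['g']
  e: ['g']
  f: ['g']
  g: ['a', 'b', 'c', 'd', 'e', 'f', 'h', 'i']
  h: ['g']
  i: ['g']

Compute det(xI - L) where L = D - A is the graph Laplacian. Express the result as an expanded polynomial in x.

x^9 - 16x^8 + 84x^7 - 224x^6 + 350x^5 - 336x^4 + 196x^3 - 64x^2 + 9x

With the vertex order [a, b, c, d, e, f, g, h, i], the degrees are [1, 1, 1, 1, 1, 1, 8, 1, 1], giving D = diag(1, 1, 1, 1, 1, 1, 8, 1, 1) and L = D - A. The eigenvalues of L are [0, 1, 1, 1, 1, 1, 1, 1, 9]; the characteristic polynomial is the product of (x - lambda_i), which multiplies out to x^9 - 16x^8 + 84x^7 - 224x^6 + 350x^5 - 336x^4 + 196x^3 - 64x^2 + 9x. Since p(0) = det(-L) = 0, x divides p(x).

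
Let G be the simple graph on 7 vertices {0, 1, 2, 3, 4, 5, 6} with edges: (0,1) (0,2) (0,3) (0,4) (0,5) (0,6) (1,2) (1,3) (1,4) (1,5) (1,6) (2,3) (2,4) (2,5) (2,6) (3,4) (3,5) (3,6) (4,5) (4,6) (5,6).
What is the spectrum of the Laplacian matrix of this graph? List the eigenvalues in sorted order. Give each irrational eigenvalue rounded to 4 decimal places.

[0, 7, 7, 7, 7, 7, 7]

Reading degrees in the order [0, 1, 2, 3, 4, 5, 6] gives [6, 6, 6, 6, 6, 6, 6]; set D = diag(6, 6, 6, 6, 6, 6, 6) and form L = D - A. Since every row of L sums to 0, the all-ones vector is in the kernel and 0 is an eigenvalue. There is one zero in the spectrum, matching the 1 component.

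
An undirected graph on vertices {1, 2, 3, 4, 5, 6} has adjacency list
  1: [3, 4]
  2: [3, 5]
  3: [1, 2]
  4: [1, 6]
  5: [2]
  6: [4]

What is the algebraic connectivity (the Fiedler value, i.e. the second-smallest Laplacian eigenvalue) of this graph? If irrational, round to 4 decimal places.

With the vertex order [1, 2, 3, 4, 5, 6], the degrees are [2, 2, 2, 2, 1, 1], giving D = diag(2, 2, 2, 2, 1, 1) and L = D - A. The sorted Laplacian eigenvalues are [0, 0.2679, 1, 2, 3, 3.7321]; the algebraic connectivity is the second entry, 0.2679. There is one zero in the spectrum, matching the 1 component. The largest eigenvalue, 3.7321, is at most the vertex count 6.

0.2679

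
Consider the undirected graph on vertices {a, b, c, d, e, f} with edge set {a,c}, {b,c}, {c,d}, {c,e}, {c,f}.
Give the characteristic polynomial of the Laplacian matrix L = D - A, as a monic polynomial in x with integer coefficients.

x^6 - 10x^5 + 30x^4 - 40x^3 + 25x^2 - 6x

Each diagonal entry of L is the vertex degree and each off-diagonal entry is -1 where an edge is present, 0 otherwise; in the order [a, b, c, d, e, f] the diagonal is [1, 1, 5, 1, 1, 1]. L has integer entries, so p(x) = det(xI - L) has integer coefficients. Expanding the determinant yields x^6 - 10x^5 + 30x^4 - 40x^3 + 25x^2 - 6x. Since p(0) = det(-L) = 0, x divides p(x). There is one zero in the spectrum, matching the 1 component.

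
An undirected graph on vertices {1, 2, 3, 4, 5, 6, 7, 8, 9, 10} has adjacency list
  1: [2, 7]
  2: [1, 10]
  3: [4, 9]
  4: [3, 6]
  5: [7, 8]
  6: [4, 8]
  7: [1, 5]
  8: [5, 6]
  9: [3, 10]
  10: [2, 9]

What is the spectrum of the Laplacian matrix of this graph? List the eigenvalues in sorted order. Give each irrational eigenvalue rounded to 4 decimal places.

Each diagonal entry of L is the vertex degree and each off-diagonal entry is -1 where an edge is present, 0 otherwise; in the order [1, 2, 3, 4, 5, 6, 7, 8, 9, 10] the diagonal is [2, 2, 2, 2, 2, 2, 2, 2, 2, 2]. Since every row of L sums to 0, the all-ones vector is in the kernel and 0 is an eigenvalue. The eigenvalues sum to 20, which equals trace(L) = 2|E|.

[0, 0.3820, 0.3820, 1.3820, 1.3820, 2.6180, 2.6180, 3.6180, 3.6180, 4]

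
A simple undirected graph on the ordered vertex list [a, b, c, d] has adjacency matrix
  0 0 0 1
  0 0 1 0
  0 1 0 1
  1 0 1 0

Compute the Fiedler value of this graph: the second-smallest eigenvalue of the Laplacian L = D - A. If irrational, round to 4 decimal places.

0.5858

With the vertex order [a, b, c, d], the degrees are [1, 1, 2, 2], giving D = diag(1, 1, 2, 2) and L = D - A. The smallest Laplacian eigenvalue is always 0. The next one, lambda_2 = 0.5858, measures how hard the graph is to disconnect: larger values mean better connectivity. The largest eigenvalue, 3.4142, is at most the vertex count 4.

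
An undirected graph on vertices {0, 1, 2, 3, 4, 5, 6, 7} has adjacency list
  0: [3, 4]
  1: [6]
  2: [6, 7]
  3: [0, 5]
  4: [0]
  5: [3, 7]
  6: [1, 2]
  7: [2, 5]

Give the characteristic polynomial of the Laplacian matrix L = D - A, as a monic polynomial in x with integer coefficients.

Each diagonal entry of L is the vertex degree and each off-diagonal entry is -1 where an edge is present, 0 otherwise; in the order [0, 1, 2, 3, 4, 5, 6, 7] the diagonal is [2, 1, 2, 2, 1, 2, 2, 2]. L has integer entries, so p(x) = det(xI - L) has integer coefficients. Expanding the determinant yields x^8 - 14x^7 + 78x^6 - 220x^5 + 330x^4 - 252x^3 + 84x^2 - 8x. The coefficient of x^7 equals -trace(L) = -14, matching the sum of degrees. There is one zero in the spectrum, matching the 1 component.

x^8 - 14x^7 + 78x^6 - 220x^5 + 330x^4 - 252x^3 + 84x^2 - 8x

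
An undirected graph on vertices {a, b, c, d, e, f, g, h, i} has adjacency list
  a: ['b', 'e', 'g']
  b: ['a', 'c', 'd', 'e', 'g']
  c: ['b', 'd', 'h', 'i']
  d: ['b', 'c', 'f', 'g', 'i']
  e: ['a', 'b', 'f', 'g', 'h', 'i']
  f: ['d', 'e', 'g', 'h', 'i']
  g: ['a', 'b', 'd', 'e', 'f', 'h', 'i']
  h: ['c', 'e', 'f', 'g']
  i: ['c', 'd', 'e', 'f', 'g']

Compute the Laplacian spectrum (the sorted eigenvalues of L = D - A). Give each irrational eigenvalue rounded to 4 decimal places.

With the vertex order [a, b, c, d, e, f, g, h, i], the degrees are [3, 5, 4, 5, 6, 5, 7, 4, 5], giving D = diag(3, 5, 4, 5, 6, 5, 7, 4, 5) and L = D - A. Diagonalising L (or applying a numerical eigensolver to the 9x9 matrix) gives the spectrum above. The largest eigenvalue, 8.2593, is at most the vertex count 9.

[0, 2.5484, 3.6038, 4.0844, 5.3308, 5.8828, 6.6520, 7.6385, 8.2593]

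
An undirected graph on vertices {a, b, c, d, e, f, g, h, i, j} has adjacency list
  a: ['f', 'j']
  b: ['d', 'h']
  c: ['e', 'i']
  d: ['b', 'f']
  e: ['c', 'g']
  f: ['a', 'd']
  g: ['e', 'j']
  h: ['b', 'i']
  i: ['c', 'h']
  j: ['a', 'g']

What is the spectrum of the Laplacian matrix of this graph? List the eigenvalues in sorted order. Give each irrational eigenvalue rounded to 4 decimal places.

With the vertex order [a, b, c, d, e, f, g, h, i, j], the degrees are [2, 2, 2, 2, 2, 2, 2, 2, 2, 2], giving D = diag(2, 2, 2, 2, 2, 2, 2, 2, 2, 2) and L = D - A. Diagonalising L (or applying a numerical eigensolver to the 10x10 matrix) gives the spectrum above. The single zero eigenvalue shows the graph is connected. There is one zero in the spectrum, matching the 1 component.

[0, 0.3820, 0.3820, 1.3820, 1.3820, 2.6180, 2.6180, 3.6180, 3.6180, 4]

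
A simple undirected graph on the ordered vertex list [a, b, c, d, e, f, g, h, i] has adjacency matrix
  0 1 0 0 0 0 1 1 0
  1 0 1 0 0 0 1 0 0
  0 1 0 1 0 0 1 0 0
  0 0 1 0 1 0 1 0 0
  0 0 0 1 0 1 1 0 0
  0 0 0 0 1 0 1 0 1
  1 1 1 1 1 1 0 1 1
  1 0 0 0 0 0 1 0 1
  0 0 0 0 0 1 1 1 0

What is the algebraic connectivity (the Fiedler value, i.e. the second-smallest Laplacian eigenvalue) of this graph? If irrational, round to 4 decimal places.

Each diagonal entry of L is the vertex degree and each off-diagonal entry is -1 where an edge is present, 0 otherwise; in the order [a, b, c, d, e, f, g, h, i] the diagonal is [3, 3, 3, 3, 3, 3, 8, 3, 3]. The smallest Laplacian eigenvalue is always 0. The next one, lambda_2 = 1.5858, measures how hard the graph is to disconnect: larger values mean better connectivity. The largest eigenvalue, 9, is at most the vertex count 9.

1.5858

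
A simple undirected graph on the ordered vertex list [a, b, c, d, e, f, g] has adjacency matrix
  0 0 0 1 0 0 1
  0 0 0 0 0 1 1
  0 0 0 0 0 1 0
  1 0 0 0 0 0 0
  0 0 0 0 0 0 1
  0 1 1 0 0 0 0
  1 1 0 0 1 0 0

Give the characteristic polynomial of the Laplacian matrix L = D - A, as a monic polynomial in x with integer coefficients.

x^7 - 12x^6 + 54x^5 - 114x^4 + 115x^3 - 50x^2 + 7x

Reading degrees in the order [a, b, c, d, e, f, g] gives [2, 2, 1, 1, 1, 2, 3]; set D = diag(2, 2, 1, 1, 1, 2, 3) and form L = D - A. L has integer entries, so p(x) = det(xI - L) has integer coefficients. Expanding the determinant yields x^7 - 12x^6 + 54x^5 - 114x^4 + 115x^3 - 50x^2 + 7x. The constant term is 0 because L is singular (the all-ones vector lies in its kernel).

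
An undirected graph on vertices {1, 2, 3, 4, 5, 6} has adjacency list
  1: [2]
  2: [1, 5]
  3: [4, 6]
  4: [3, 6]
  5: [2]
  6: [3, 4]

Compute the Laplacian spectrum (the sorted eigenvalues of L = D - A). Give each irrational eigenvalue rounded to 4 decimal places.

[0, 0, 1, 3, 3, 3]

Reading degrees in the order [1, 2, 3, 4, 5, 6] gives [1, 2, 2, 2, 1, 2]; set D = diag(1, 2, 2, 2, 1, 2) and form L = D - A. Diagonalising L (or applying a numerical eigensolver to the 6x6 matrix) gives the spectrum above. The 2 zero eigenvalues correspond to the 2 connected components. There are 2 zeros in the spectrum, matching the 2 components. The largest eigenvalue, 3, is at most the vertex count 6.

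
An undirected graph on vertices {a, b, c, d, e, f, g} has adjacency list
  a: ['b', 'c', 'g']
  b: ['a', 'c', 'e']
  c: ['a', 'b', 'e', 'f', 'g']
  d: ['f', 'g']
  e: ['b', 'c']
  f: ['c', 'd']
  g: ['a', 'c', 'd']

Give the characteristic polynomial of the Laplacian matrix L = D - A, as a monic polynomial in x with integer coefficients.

x^7 - 20x^6 + 158x^5 - 628x^4 + 1315x^3 - 1360x^2 + 532x

With the vertex order [a, b, c, d, e, f, g], the degrees are [3, 3, 5, 2, 2, 2, 3], giving D = diag(3, 3, 5, 2, 2, 2, 3) and L = D - A. L has integer entries, so p(x) = det(xI - L) has integer coefficients. Expanding the determinant yields x^7 - 20x^6 + 158x^5 - 628x^4 + 1315x^3 - 1360x^2 + 532x. The constant term is 0 because L is singular (the all-ones vector lies in its kernel). The largest eigenvalue, 6.1427, is at most the vertex count 7. There is one zero in the spectrum, matching the 1 component.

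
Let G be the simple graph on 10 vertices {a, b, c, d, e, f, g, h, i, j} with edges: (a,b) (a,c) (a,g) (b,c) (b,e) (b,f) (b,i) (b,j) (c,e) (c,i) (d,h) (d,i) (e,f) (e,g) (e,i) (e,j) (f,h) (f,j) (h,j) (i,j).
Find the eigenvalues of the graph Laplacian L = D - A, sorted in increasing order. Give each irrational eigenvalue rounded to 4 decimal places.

[0, 1.0855, 2.0955, 2.5358, 3.4368, 4.5993, 5.1778, 6.6206, 7.1561, 7.2927]

With the vertex order [a, b, c, d, e, f, g, h, i, j], the degrees are [3, 6, 4, 2, 6, 4, 2, 3, 5, 5], giving D = diag(3, 6, 4, 2, 6, 4, 2, 3, 5, 5) and L = D - A. L is symmetric positive semidefinite, so every eigenvalue is real and nonnegative. The single zero eigenvalue shows the graph is connected. The eigenvalues sum to 40, which equals trace(L) = 2|E|. The largest eigenvalue, 7.2927, is at most the vertex count 10.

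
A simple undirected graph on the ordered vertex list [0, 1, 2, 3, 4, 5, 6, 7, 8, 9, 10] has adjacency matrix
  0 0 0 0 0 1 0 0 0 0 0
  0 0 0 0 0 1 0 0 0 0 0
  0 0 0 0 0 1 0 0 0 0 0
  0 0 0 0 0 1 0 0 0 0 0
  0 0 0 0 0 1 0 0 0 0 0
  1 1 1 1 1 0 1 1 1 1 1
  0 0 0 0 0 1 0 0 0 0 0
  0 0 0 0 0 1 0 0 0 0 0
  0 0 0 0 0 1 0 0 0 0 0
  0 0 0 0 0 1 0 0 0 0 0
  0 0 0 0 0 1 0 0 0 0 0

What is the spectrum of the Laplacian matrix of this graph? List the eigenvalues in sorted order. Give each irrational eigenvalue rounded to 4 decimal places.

[0, 1, 1, 1, 1, 1, 1, 1, 1, 1, 11]

Reading degrees in the order [0, 1, 2, 3, 4, 5, 6, 7, 8, 9, 10] gives [1, 1, 1, 1, 1, 10, 1, 1, 1, 1, 1]; set D = diag(1, 1, 1, 1, 1, 10, 1, 1, 1, 1, 1) and form L = D - A. Diagonalising L (or applying a numerical eigensolver to the 11x11 matrix) gives the spectrum above. The largest eigenvalue, 11, is at most the vertex count 11. There is one zero in the spectrum, matching the 1 component.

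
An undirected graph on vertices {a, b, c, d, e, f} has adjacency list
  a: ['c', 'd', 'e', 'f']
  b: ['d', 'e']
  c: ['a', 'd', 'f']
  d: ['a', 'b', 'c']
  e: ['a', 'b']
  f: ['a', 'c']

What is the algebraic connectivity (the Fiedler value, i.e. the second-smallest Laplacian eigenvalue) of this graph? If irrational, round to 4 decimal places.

Reading degrees in the order [a, b, c, d, e, f] gives [4, 2, 3, 3, 2, 2]; set D = diag(4, 2, 3, 3, 2, 2) and form L = D - A. The sorted Laplacian eigenvalues are [0, 1.1088, 2.2954, 3, 4.3174, 5.2784]; the algebraic connectivity is the second entry, 1.1088. By the matrix-tree theorem the graph has (1/6) * product of the nonzero eigenvalues = 29 spanning trees.

1.1088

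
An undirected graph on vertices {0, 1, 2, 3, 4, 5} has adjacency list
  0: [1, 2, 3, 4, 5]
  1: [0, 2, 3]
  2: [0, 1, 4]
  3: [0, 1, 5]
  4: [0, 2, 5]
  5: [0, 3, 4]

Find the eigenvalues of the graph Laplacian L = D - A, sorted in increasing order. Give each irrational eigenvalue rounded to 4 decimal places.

Each diagonal entry of L is the vertex degree and each off-diagonal entry is -1 where an edge is present, 0 otherwise; in the order [0, 1, 2, 3, 4, 5] the diagonal is [5, 3, 3, 3, 3, 3]. Diagonalising L (or applying a numerical eigensolver to the 6x6 matrix) gives the spectrum above. The eigenvalues sum to 20, which equals trace(L) = 2|E|.

[0, 2.3820, 2.3820, 4.6180, 4.6180, 6]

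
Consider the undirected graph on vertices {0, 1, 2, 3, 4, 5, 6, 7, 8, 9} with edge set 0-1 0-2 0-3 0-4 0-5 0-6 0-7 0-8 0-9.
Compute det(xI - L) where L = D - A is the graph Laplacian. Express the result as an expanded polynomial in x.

x^10 - 18x^9 + 108x^8 - 336x^7 + 630x^6 - 756x^5 + 588x^4 - 288x^3 + 81x^2 - 10x

Each diagonal entry of L is the vertex degree and each off-diagonal entry is -1 where an edge is present, 0 otherwise; in the order [0, 1, 2, 3, 4, 5, 6, 7, 8, 9] the diagonal is [9, 1, 1, 1, 1, 1, 1, 1, 1, 1]. The eigenvalues of L are [0, 1, 1, 1, 1, 1, 1, 1, 1, 10]; the characteristic polynomial is the product of (x - lambda_i), which multiplies out to x^10 - 18x^9 + 108x^8 - 336x^7 + 630x^6 - 756x^5 + 588x^4 - 288x^3 + 81x^2 - 10x. The coefficient of x^9 equals -trace(L) = -18, matching the sum of degrees. There is one zero in the spectrum, matching the 1 component. By the matrix-tree theorem the graph has (1/10) * product of the nonzero eigenvalues = 1 spanning tree.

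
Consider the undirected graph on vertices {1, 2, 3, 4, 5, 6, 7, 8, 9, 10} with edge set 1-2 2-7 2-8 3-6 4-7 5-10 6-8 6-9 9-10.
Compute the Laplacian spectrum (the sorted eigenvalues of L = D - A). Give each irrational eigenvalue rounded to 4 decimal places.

[0, 0.1378, 0.4258, 0.6323, 1.3282, 1.5820, 2.3435, 3.0242, 3.9923, 4.5340]

Each diagonal entry of L is the vertex degree and each off-diagonal entry is -1 where an edge is present, 0 otherwise; in the order [1, 2, 3, 4, 5, 6, 7, 8, 9, 10] the diagonal is [1, 3, 1, 1, 1, 3, 2, 2, 2, 2]. The multiplicity of 0 as a Laplacian eigenvalue equals the number of connected components. The eigenvalues sum to 18, which equals trace(L) = 2|E|. The largest eigenvalue, 4.5340, is at most the vertex count 10.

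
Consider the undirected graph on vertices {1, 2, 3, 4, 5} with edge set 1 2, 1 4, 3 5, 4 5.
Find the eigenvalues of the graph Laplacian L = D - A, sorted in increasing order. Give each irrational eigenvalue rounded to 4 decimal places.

With the vertex order [1, 2, 3, 4, 5], the degrees are [2, 1, 1, 2, 2], giving D = diag(2, 1, 1, 2, 2) and L = D - A. The multiplicity of 0 as a Laplacian eigenvalue equals the number of connected components. The single zero eigenvalue shows the graph is connected. There is one zero in the spectrum, matching the 1 component.

[0, 0.3820, 1.3820, 2.6180, 3.6180]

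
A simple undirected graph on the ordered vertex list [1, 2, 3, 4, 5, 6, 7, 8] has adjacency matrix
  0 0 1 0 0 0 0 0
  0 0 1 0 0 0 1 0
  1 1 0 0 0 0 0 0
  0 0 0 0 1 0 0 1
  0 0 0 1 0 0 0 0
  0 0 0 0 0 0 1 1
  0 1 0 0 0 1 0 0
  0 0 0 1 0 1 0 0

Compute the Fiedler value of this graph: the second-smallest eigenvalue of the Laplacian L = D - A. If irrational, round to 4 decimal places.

0.1522

Each diagonal entry of L is the vertex degree and each off-diagonal entry is -1 where an edge is present, 0 otherwise; in the order [1, 2, 3, 4, 5, 6, 7, 8] the diagonal is [1, 2, 2, 2, 1, 2, 2, 2]. The sorted Laplacian eigenvalues are [0, 0.1522, 0.5858, 1.2346, 2, 2.7654, 3.4142, 3.8478]; the algebraic connectivity is the second entry, 0.1522. The eigenvalues sum to 14, which equals trace(L) = 2|E|.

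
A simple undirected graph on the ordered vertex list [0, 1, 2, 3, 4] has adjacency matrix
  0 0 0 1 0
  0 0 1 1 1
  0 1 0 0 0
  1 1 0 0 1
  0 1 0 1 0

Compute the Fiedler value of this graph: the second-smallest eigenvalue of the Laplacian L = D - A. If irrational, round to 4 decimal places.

0.6972

Each diagonal entry of L is the vertex degree and each off-diagonal entry is -1 where an edge is present, 0 otherwise; in the order [0, 1, 2, 3, 4] the diagonal is [1, 3, 1, 3, 2]. The smallest Laplacian eigenvalue is always 0. The next one, lambda_2 = 0.6972, measures how hard the graph is to disconnect: larger values mean better connectivity. The largest eigenvalue, 4.3028, is at most the vertex count 5.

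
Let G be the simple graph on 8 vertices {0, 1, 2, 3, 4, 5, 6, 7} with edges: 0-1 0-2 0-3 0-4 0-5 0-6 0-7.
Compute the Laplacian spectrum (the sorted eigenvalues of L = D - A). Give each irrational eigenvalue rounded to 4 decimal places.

Each diagonal entry of L is the vertex degree and each off-diagonal entry is -1 where an edge is present, 0 otherwise; in the order [0, 1, 2, 3, 4, 5, 6, 7] the diagonal is [7, 1, 1, 1, 1, 1, 1, 1]. The multiplicity of 0 as a Laplacian eigenvalue equals the number of connected components. The single zero eigenvalue shows the graph is connected.

[0, 1, 1, 1, 1, 1, 1, 8]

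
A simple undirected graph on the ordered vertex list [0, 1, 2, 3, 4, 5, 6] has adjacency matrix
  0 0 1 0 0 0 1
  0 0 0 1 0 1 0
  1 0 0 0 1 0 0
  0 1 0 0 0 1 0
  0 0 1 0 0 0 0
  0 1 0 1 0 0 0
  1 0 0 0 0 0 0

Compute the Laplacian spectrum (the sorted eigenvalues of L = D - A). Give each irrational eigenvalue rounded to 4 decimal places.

[0, 0, 0.5858, 2, 3, 3, 3.4142]

With the vertex order [0, 1, 2, 3, 4, 5, 6], the degrees are [2, 2, 2, 2, 1, 2, 1], giving D = diag(2, 2, 2, 2, 1, 2, 1) and L = D - A. Since every row of L sums to 0, the all-ones vector is in the kernel and 0 is an eigenvalue. The 2 zero eigenvalues correspond to the 2 connected components. The eigenvalues sum to 12, which equals trace(L) = 2|E|.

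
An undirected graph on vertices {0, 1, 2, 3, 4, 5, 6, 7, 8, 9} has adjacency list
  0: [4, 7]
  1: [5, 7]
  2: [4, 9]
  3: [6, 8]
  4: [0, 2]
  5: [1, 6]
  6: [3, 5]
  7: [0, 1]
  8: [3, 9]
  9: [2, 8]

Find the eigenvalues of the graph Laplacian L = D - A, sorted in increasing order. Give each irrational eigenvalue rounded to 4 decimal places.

Each diagonal entry of L is the vertex degree and each off-diagonal entry is -1 where an edge is present, 0 otherwise; in the order [0, 1, 2, 3, 4, 5, 6, 7, 8, 9] the diagonal is [2, 2, 2, 2, 2, 2, 2, 2, 2, 2]. The multiplicity of 0 as a Laplacian eigenvalue equals the number of connected components. The single zero eigenvalue shows the graph is connected. By the matrix-tree theorem the graph has (1/10) * product of the nonzero eigenvalues = 10 spanning trees.

[0, 0.3820, 0.3820, 1.3820, 1.3820, 2.6180, 2.6180, 3.6180, 3.6180, 4]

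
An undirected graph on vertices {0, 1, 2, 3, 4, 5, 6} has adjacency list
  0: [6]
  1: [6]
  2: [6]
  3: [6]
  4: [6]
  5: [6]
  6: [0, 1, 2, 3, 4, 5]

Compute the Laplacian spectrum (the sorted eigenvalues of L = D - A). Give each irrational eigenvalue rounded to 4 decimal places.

Each diagonal entry of L is the vertex degree and each off-diagonal entry is -1 where an edge is present, 0 otherwise; in the order [0, 1, 2, 3, 4, 5, 6] the diagonal is [1, 1, 1, 1, 1, 1, 6]. Since every row of L sums to 0, the all-ones vector is in the kernel and 0 is an eigenvalue.

[0, 1, 1, 1, 1, 1, 7]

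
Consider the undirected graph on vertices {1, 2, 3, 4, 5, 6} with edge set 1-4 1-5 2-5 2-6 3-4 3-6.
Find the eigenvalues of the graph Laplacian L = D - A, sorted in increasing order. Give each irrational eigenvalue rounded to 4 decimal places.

[0, 1, 1, 3, 3, 4]

Each diagonal entry of L is the vertex degree and each off-diagonal entry is -1 where an edge is present, 0 otherwise; in the order [1, 2, 3, 4, 5, 6] the diagonal is [2, 2, 2, 2, 2, 2]. Since every row of L sums to 0, the all-ones vector is in the kernel and 0 is an eigenvalue. The largest eigenvalue, 4, is at most the vertex count 6.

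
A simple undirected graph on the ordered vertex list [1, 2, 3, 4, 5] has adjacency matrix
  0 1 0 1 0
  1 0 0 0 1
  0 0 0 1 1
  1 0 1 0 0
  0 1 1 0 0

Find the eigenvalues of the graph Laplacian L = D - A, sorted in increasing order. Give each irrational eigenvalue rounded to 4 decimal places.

Each diagonal entry of L is the vertex degree and each off-diagonal entry is -1 where an edge is present, 0 otherwise; in the order [1, 2, 3, 4, 5] the diagonal is [2, 2, 2, 2, 2]. Since every row of L sums to 0, the all-ones vector is in the kernel and 0 is an eigenvalue. The largest eigenvalue, 3.6180, is at most the vertex count 5.

[0, 1.3820, 1.3820, 3.6180, 3.6180]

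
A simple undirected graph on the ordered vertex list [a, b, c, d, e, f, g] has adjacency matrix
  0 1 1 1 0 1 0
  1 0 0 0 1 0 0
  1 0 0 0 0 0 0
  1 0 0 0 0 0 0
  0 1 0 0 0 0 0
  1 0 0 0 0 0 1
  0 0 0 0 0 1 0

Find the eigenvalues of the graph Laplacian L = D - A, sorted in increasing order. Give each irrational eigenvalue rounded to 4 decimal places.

With the vertex order [a, b, c, d, e, f, g], the degrees are [4, 2, 1, 1, 1, 2, 1], giving D = diag(4, 2, 1, 1, 1, 2, 1) and L = D - A. Since every row of L sums to 0, the all-ones vector is in the kernel and 0 is an eigenvalue. The largest eigenvalue, 5.1642, is at most the vertex count 7.

[0, 0.3820, 0.6086, 1, 2.2271, 2.6180, 5.1642]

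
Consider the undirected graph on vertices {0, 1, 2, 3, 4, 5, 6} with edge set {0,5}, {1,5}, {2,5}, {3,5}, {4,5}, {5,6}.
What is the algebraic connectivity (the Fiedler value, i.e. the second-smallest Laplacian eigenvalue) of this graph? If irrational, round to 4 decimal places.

Reading degrees in the order [0, 1, 2, 3, 4, 5, 6] gives [1, 1, 1, 1, 1, 6, 1]; set D = diag(1, 1, 1, 1, 1, 6, 1) and form L = D - A. Computing the eigenvalues of L and sorting gives [0, 1, 1, 1, 1, 1, 7]. The Fiedler value lambda_2 = 1 is strictly positive, so the graph is connected. There is one zero in the spectrum, matching the 1 component. The eigenvalues sum to 12, which equals trace(L) = 2|E|.

1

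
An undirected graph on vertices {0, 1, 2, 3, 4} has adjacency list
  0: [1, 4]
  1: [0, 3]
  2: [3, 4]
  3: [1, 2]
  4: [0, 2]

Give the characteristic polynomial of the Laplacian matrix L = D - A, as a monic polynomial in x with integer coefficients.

x^5 - 10x^4 + 35x^3 - 50x^2 + 25x

Reading degrees in the order [0, 1, 2, 3, 4] gives [2, 2, 2, 2, 2]; set D = diag(2, 2, 2, 2, 2) and form L = D - A. L has integer entries, so p(x) = det(xI - L) has integer coefficients. Expanding the determinant yields x^5 - 10x^4 + 35x^3 - 50x^2 + 25x. The coefficient of x^4 equals -trace(L) = -10, matching the sum of degrees. The largest eigenvalue, 3.6180, is at most the vertex count 5. By the matrix-tree theorem the graph has (1/5) * product of the nonzero eigenvalues = 5 spanning trees.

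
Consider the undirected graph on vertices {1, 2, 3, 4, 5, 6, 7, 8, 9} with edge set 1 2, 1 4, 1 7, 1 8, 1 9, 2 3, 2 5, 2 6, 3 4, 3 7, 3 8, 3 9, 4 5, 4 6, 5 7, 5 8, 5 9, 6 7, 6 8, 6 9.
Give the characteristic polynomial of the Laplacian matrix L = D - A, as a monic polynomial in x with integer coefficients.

x^9 - 40x^8 + 690x^7 - 6720x^6 + 40485x^5 - 154704x^4 + 366560x^3 - 492800x^2 + 288000x

Each diagonal entry of L is the vertex degree and each off-diagonal entry is -1 where an edge is present, 0 otherwise; in the order [1, 2, 3, 4, 5, 6, 7, 8, 9] the diagonal is [5, 4, 5, 4, 5, 5, 4, 4, 4]. The eigenvalues of L are [0, 4, 4, 4, 4, 5, 5, 5, 9]; the characteristic polynomial is the product of (x - lambda_i), which multiplies out to x^9 - 40x^8 + 690x^7 - 6720x^6 + 40485x^5 - 154704x^4 + 366560x^3 - 492800x^2 + 288000x. The coefficient of x^8 equals -trace(L) = -40, matching the sum of degrees. There is one zero in the spectrum, matching the 1 component.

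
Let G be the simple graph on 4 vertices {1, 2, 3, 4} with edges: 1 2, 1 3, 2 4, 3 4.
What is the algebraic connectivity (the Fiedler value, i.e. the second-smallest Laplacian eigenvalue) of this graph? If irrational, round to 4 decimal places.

With the vertex order [1, 2, 3, 4], the degrees are [2, 2, 2, 2], giving D = diag(2, 2, 2, 2) and L = D - A. The sorted Laplacian eigenvalues are [0, 2, 2, 4]; the algebraic connectivity is the second entry, 2. By the matrix-tree theorem the graph has (1/4) * product of the nonzero eigenvalues = 4 spanning trees.

2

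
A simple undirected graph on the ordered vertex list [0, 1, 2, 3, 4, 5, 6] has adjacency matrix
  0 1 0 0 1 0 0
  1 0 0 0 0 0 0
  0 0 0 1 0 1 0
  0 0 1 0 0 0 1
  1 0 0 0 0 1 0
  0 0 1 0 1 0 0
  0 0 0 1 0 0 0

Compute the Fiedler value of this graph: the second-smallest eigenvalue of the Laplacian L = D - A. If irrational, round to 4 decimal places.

With the vertex order [0, 1, 2, 3, 4, 5, 6], the degrees are [2, 1, 2, 2, 2, 2, 1], giving D = diag(2, 1, 2, 2, 2, 2, 1) and L = D - A. Computing the eigenvalues of L and sorting gives [0, 0.1981, 0.7530, 1.5550, 2.4450, 3.2470, 3.8019]. The Fiedler value lambda_2 = 0.1981 is strictly positive, so the graph is connected. The largest eigenvalue, 3.8019, is at most the vertex count 7. By the matrix-tree theorem the graph has (1/7) * product of the nonzero eigenvalues = 1 spanning tree.

0.1981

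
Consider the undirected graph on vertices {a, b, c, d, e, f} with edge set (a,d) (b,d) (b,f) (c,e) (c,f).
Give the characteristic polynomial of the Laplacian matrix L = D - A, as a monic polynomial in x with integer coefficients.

x^6 - 10x^5 + 36x^4 - 56x^3 + 35x^2 - 6x

With the vertex order [a, b, c, d, e, f], the degrees are [1, 2, 2, 2, 1, 2], giving D = diag(1, 2, 2, 2, 1, 2) and L = D - A. L has integer entries, so p(x) = det(xI - L) has integer coefficients. Expanding the determinant yields x^6 - 10x^5 + 36x^4 - 56x^3 + 35x^2 - 6x. The constant term is 0 because L is singular (the all-ones vector lies in its kernel).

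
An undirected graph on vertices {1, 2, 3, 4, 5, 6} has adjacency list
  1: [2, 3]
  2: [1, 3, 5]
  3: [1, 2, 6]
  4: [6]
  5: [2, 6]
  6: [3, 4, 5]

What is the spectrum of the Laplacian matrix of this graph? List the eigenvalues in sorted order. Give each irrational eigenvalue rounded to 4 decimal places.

[0, 0.7216, 1.6826, 3, 3.7046, 4.8912]

With the vertex order [1, 2, 3, 4, 5, 6], the degrees are [2, 3, 3, 1, 2, 3], giving D = diag(2, 3, 3, 1, 2, 3) and L = D - A. The multiplicity of 0 as a Laplacian eigenvalue equals the number of connected components. By the matrix-tree theorem the graph has (1/6) * product of the nonzero eigenvalues = 11 spanning trees.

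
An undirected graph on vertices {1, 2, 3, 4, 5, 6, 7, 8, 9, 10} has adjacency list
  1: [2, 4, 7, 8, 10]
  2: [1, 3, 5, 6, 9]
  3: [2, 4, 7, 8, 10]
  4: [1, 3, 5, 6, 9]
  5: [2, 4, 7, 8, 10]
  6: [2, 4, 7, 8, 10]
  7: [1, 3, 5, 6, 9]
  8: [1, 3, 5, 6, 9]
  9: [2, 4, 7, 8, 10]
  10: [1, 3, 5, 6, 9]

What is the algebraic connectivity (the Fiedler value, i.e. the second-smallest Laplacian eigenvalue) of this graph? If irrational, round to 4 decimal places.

5

With the vertex order [1, 2, 3, 4, 5, 6, 7, 8, 9, 10], the degrees are [5, 5, 5, 5, 5, 5, 5, 5, 5, 5], giving D = diag(5, 5, 5, 5, 5, 5, 5, 5, 5, 5) and L = D - A. The sorted Laplacian eigenvalues are [0, 5, 5, 5, 5, 5, 5, 5, 5, 10]; the algebraic connectivity is the second entry, 5. The eigenvalues sum to 50, which equals trace(L) = 2|E|.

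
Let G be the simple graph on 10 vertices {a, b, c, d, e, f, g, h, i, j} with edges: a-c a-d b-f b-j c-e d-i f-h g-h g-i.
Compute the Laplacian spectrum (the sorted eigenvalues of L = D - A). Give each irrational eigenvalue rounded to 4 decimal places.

With the vertex order [a, b, c, d, e, f, g, h, i, j], the degrees are [2, 2, 2, 2, 1, 2, 2, 2, 2, 1], giving D = diag(2, 2, 2, 2, 1, 2, 2, 2, 2, 1) and L = D - A. Since every row of L sums to 0, the all-ones vector is in the kernel and 0 is an eigenvalue. The single zero eigenvalue shows the graph is connected. By the matrix-tree theorem the graph has (1/10) * product of the nonzero eigenvalues = 1 spanning tree.

[0, 0.0979, 0.3820, 0.8244, 1.3820, 2, 2.6180, 3.1756, 3.6180, 3.9021]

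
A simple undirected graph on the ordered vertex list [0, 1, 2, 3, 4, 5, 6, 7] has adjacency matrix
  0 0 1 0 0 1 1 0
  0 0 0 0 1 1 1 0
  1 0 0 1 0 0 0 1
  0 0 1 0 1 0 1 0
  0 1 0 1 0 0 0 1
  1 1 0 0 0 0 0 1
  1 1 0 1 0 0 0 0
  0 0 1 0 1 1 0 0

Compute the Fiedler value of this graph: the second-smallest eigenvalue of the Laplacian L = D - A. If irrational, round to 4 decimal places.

2

Reading degrees in the order [0, 1, 2, 3, 4, 5, 6, 7] gives [3, 3, 3, 3, 3, 3, 3, 3]; set D = diag(3, 3, 3, 3, 3, 3, 3, 3) and form L = D - A. The sorted Laplacian eigenvalues are [0, 2, 2, 2, 4, 4, 4, 6]; the algebraic connectivity is the second entry, 2. The eigenvalues sum to 24, which equals trace(L) = 2|E|.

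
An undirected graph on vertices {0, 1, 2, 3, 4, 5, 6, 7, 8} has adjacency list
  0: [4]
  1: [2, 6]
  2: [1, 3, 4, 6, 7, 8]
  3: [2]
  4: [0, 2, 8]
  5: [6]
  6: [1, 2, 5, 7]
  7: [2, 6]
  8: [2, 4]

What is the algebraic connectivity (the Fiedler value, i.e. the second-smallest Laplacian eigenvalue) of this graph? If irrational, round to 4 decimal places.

With the vertex order [0, 1, 2, 3, 4, 5, 6, 7, 8], the degrees are [1, 2, 6, 1, 3, 1, 4, 2, 2], giving D = diag(1, 2, 6, 1, 3, 1, 4, 2, 2) and L = D - A. The smallest Laplacian eigenvalue is always 0. The next one, lambda_2 = 0.4911, measures how hard the graph is to disconnect: larger values mean better connectivity. By the matrix-tree theorem the graph has (1/9) * product of the nonzero eigenvalues = 24 spanning trees.

0.4911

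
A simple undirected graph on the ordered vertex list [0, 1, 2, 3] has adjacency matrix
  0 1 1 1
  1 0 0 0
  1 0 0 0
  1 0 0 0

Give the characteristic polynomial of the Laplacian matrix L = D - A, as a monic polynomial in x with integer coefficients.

x^4 - 6x^3 + 9x^2 - 4x

Reading degrees in the order [0, 1, 2, 3] gives [3, 1, 1, 1]; set D = diag(3, 1, 1, 1) and form L = D - A. L has integer entries, so p(x) = det(xI - L) has integer coefficients. Expanding the determinant yields x^4 - 6x^3 + 9x^2 - 4x. The coefficient of x^3 equals -trace(L) = -6, matching the sum of degrees. The eigenvalues sum to 6, which equals trace(L) = 2|E|. The largest eigenvalue, 4, is at most the vertex count 4.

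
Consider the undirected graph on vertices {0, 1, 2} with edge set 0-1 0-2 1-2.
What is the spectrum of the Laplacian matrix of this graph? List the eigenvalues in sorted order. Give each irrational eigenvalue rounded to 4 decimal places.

Each diagonal entry of L is the vertex degree and each off-diagonal entry is -1 where an edge is present, 0 otherwise; in the order [0, 1, 2] the diagonal is [2, 2, 2]. The multiplicity of 0 as a Laplacian eigenvalue equals the number of connected components. The single zero eigenvalue shows the graph is connected. There is one zero in the spectrum, matching the 1 component. The eigenvalues sum to 6, which equals trace(L) = 2|E|.

[0, 3, 3]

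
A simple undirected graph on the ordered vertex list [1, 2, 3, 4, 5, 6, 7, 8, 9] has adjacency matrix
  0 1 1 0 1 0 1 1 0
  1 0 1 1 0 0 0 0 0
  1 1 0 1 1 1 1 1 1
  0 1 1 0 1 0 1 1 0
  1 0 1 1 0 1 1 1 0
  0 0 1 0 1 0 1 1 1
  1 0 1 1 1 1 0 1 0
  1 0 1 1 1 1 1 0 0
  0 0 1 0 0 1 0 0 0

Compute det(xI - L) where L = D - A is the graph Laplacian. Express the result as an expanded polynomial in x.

x^9 - 46x^8 + 905x^7 - 9918x^6 + 65983x^5 - 271610x^4 + 671459x^3 - 904218x^2 + 502740x

With the vertex order [1, 2, 3, 4, 5, 6, 7, 8, 9], the degrees are [5, 3, 8, 5, 6, 5, 6, 6, 2], giving D = diag(5, 3, 8, 5, 6, 5, 6, 6, 2) and L = D - A. Computing det(xI - L) by cofactor expansion (or equivalently via sum-over-permutations) gives x^9 - 46x^8 + 905x^7 - 9918x^6 + 65983x^5 - 271610x^4 + 671459x^3 - 904218x^2 + 502740x. Since p(0) = det(-L) = 0, x divides p(x). There is one zero in the spectrum, matching the 1 component.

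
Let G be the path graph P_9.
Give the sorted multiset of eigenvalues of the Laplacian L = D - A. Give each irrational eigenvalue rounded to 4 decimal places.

[0, 0.1206, 0.4679, 1, 1.6527, 2.3473, 3, 3.5321, 3.8794]

The graph has 9 vertices and degree multiset [2, 2, 2, 2, 2, 2, 2, 1, 1]; D is the diagonal matrix of degrees and L = D - A. The multiplicity of 0 as a Laplacian eigenvalue equals the number of connected components. The largest eigenvalue, 3.8794, is at most the vertex count 9.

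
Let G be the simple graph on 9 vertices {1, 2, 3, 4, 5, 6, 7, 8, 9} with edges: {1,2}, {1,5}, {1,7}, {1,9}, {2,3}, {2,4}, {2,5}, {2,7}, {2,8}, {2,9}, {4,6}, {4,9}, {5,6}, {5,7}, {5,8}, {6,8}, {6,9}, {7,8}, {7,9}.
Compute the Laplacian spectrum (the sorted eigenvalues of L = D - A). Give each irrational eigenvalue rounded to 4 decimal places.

[0, 0.9728, 2.5340, 3.3509, 4.7312, 5.3441, 6, 6.8428, 8.2241]

Each diagonal entry of L is the vertex degree and each off-diagonal entry is -1 where an edge is present, 0 otherwise; in the order [1, 2, 3, 4, 5, 6, 7, 8, 9] the diagonal is [4, 7, 1, 3, 5, 4, 5, 4, 5]. The multiplicity of 0 as a Laplacian eigenvalue equals the number of connected components.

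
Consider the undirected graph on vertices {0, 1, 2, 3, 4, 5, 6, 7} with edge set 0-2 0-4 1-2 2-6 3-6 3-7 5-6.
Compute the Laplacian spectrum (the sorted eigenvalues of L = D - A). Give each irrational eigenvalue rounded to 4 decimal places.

[0, 0.2509, 0.5858, 0.7287, 2, 2.3349, 3.4142, 4.6855]

Reading degrees in the order [0, 1, 2, 3, 4, 5, 6, 7] gives [2, 1, 3, 2, 1, 1, 3, 1]; set D = diag(2, 1, 3, 2, 1, 1, 3, 1) and form L = D - A. L is symmetric positive semidefinite, so every eigenvalue is real and nonnegative. The single zero eigenvalue shows the graph is connected. By the matrix-tree theorem the graph has (1/8) * product of the nonzero eigenvalues = 1 spanning tree. The eigenvalues sum to 14, which equals trace(L) = 2|E|.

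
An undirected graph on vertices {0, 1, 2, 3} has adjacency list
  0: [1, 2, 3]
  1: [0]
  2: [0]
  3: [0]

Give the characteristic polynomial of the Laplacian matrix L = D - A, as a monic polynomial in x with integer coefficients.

x^4 - 6x^3 + 9x^2 - 4x

Reading degrees in the order [0, 1, 2, 3] gives [3, 1, 1, 1]; set D = diag(3, 1, 1, 1) and form L = D - A. The eigenvalues of L are [0, 1, 1, 4]; the characteristic polynomial is the product of (x - lambda_i), which multiplies out to x^4 - 6x^3 + 9x^2 - 4x. Since p(0) = det(-L) = 0, x divides p(x). The eigenvalues sum to 6, which equals trace(L) = 2|E|. The largest eigenvalue, 4, is at most the vertex count 4.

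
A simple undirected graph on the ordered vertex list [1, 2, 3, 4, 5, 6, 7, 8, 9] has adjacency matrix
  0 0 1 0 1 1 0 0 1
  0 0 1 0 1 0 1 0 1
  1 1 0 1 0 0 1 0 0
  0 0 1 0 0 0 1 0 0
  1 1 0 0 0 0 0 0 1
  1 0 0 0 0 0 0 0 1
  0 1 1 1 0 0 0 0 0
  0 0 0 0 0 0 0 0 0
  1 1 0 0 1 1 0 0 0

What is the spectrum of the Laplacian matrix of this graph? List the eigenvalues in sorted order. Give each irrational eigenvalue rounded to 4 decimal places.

Reading degrees in the order [1, 2, 3, 4, 5, 6, 7, 8, 9] gives [4, 4, 4, 2, 3, 2, 3, 0, 4]; set D = diag(4, 4, 4, 2, 3, 2, 3, 0, 4) and form L = D - A. Since every row of L sums to 0, the all-ones vector is in the kernel and 0 is an eigenvalue. The 2 zero eigenvalues correspond to the 2 connected components. There are 2 zeros in the spectrum, matching the 2 components.

[0, 0, 0.8719, 2.1344, 3.2134, 4, 4.5993, 5, 6.1809]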